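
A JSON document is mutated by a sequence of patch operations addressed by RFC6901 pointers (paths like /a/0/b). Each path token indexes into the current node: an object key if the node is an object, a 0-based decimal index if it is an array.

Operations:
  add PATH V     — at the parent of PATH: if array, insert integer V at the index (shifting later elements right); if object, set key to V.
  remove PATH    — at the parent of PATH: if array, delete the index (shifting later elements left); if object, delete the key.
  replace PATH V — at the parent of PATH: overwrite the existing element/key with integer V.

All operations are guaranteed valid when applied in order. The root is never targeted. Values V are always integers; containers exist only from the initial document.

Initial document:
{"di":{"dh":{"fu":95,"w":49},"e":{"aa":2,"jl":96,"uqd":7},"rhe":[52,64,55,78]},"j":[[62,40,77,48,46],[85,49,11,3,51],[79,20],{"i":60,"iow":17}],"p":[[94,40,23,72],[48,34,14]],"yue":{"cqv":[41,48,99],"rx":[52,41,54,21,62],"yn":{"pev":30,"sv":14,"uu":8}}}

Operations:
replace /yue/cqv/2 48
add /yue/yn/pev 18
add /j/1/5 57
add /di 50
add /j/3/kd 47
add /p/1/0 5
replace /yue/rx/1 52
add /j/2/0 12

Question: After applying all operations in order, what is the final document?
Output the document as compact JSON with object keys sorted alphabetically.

Answer: {"di":50,"j":[[62,40,77,48,46],[85,49,11,3,51,57],[12,79,20],{"i":60,"iow":17,"kd":47}],"p":[[94,40,23,72],[5,48,34,14]],"yue":{"cqv":[41,48,48],"rx":[52,52,54,21,62],"yn":{"pev":18,"sv":14,"uu":8}}}

Derivation:
After op 1 (replace /yue/cqv/2 48): {"di":{"dh":{"fu":95,"w":49},"e":{"aa":2,"jl":96,"uqd":7},"rhe":[52,64,55,78]},"j":[[62,40,77,48,46],[85,49,11,3,51],[79,20],{"i":60,"iow":17}],"p":[[94,40,23,72],[48,34,14]],"yue":{"cqv":[41,48,48],"rx":[52,41,54,21,62],"yn":{"pev":30,"sv":14,"uu":8}}}
After op 2 (add /yue/yn/pev 18): {"di":{"dh":{"fu":95,"w":49},"e":{"aa":2,"jl":96,"uqd":7},"rhe":[52,64,55,78]},"j":[[62,40,77,48,46],[85,49,11,3,51],[79,20],{"i":60,"iow":17}],"p":[[94,40,23,72],[48,34,14]],"yue":{"cqv":[41,48,48],"rx":[52,41,54,21,62],"yn":{"pev":18,"sv":14,"uu":8}}}
After op 3 (add /j/1/5 57): {"di":{"dh":{"fu":95,"w":49},"e":{"aa":2,"jl":96,"uqd":7},"rhe":[52,64,55,78]},"j":[[62,40,77,48,46],[85,49,11,3,51,57],[79,20],{"i":60,"iow":17}],"p":[[94,40,23,72],[48,34,14]],"yue":{"cqv":[41,48,48],"rx":[52,41,54,21,62],"yn":{"pev":18,"sv":14,"uu":8}}}
After op 4 (add /di 50): {"di":50,"j":[[62,40,77,48,46],[85,49,11,3,51,57],[79,20],{"i":60,"iow":17}],"p":[[94,40,23,72],[48,34,14]],"yue":{"cqv":[41,48,48],"rx":[52,41,54,21,62],"yn":{"pev":18,"sv":14,"uu":8}}}
After op 5 (add /j/3/kd 47): {"di":50,"j":[[62,40,77,48,46],[85,49,11,3,51,57],[79,20],{"i":60,"iow":17,"kd":47}],"p":[[94,40,23,72],[48,34,14]],"yue":{"cqv":[41,48,48],"rx":[52,41,54,21,62],"yn":{"pev":18,"sv":14,"uu":8}}}
After op 6 (add /p/1/0 5): {"di":50,"j":[[62,40,77,48,46],[85,49,11,3,51,57],[79,20],{"i":60,"iow":17,"kd":47}],"p":[[94,40,23,72],[5,48,34,14]],"yue":{"cqv":[41,48,48],"rx":[52,41,54,21,62],"yn":{"pev":18,"sv":14,"uu":8}}}
After op 7 (replace /yue/rx/1 52): {"di":50,"j":[[62,40,77,48,46],[85,49,11,3,51,57],[79,20],{"i":60,"iow":17,"kd":47}],"p":[[94,40,23,72],[5,48,34,14]],"yue":{"cqv":[41,48,48],"rx":[52,52,54,21,62],"yn":{"pev":18,"sv":14,"uu":8}}}
After op 8 (add /j/2/0 12): {"di":50,"j":[[62,40,77,48,46],[85,49,11,3,51,57],[12,79,20],{"i":60,"iow":17,"kd":47}],"p":[[94,40,23,72],[5,48,34,14]],"yue":{"cqv":[41,48,48],"rx":[52,52,54,21,62],"yn":{"pev":18,"sv":14,"uu":8}}}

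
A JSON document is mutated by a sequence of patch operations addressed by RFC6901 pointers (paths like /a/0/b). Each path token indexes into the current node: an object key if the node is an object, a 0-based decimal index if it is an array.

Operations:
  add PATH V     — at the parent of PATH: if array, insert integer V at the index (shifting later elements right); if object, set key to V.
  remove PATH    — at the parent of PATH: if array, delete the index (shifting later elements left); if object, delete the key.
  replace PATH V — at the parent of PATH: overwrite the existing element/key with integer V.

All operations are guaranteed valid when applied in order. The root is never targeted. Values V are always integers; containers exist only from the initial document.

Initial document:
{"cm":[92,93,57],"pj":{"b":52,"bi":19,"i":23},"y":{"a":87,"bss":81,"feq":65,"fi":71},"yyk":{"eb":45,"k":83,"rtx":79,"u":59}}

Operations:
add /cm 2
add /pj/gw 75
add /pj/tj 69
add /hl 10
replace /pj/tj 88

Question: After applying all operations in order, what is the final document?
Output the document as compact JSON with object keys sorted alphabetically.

After op 1 (add /cm 2): {"cm":2,"pj":{"b":52,"bi":19,"i":23},"y":{"a":87,"bss":81,"feq":65,"fi":71},"yyk":{"eb":45,"k":83,"rtx":79,"u":59}}
After op 2 (add /pj/gw 75): {"cm":2,"pj":{"b":52,"bi":19,"gw":75,"i":23},"y":{"a":87,"bss":81,"feq":65,"fi":71},"yyk":{"eb":45,"k":83,"rtx":79,"u":59}}
After op 3 (add /pj/tj 69): {"cm":2,"pj":{"b":52,"bi":19,"gw":75,"i":23,"tj":69},"y":{"a":87,"bss":81,"feq":65,"fi":71},"yyk":{"eb":45,"k":83,"rtx":79,"u":59}}
After op 4 (add /hl 10): {"cm":2,"hl":10,"pj":{"b":52,"bi":19,"gw":75,"i":23,"tj":69},"y":{"a":87,"bss":81,"feq":65,"fi":71},"yyk":{"eb":45,"k":83,"rtx":79,"u":59}}
After op 5 (replace /pj/tj 88): {"cm":2,"hl":10,"pj":{"b":52,"bi":19,"gw":75,"i":23,"tj":88},"y":{"a":87,"bss":81,"feq":65,"fi":71},"yyk":{"eb":45,"k":83,"rtx":79,"u":59}}

Answer: {"cm":2,"hl":10,"pj":{"b":52,"bi":19,"gw":75,"i":23,"tj":88},"y":{"a":87,"bss":81,"feq":65,"fi":71},"yyk":{"eb":45,"k":83,"rtx":79,"u":59}}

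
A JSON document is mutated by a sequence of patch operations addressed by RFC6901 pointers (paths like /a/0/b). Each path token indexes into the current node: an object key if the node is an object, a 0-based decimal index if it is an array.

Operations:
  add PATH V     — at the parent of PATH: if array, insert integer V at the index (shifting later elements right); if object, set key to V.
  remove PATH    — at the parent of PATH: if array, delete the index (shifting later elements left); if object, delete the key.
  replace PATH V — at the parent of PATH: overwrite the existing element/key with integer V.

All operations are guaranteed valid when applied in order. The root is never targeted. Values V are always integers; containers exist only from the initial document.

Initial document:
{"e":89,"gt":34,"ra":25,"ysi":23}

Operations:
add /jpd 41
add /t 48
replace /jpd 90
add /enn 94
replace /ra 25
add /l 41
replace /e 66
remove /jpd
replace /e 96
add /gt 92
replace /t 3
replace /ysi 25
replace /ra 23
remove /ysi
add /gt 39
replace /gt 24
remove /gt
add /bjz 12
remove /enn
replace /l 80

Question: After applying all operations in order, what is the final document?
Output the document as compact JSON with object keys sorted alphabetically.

After op 1 (add /jpd 41): {"e":89,"gt":34,"jpd":41,"ra":25,"ysi":23}
After op 2 (add /t 48): {"e":89,"gt":34,"jpd":41,"ra":25,"t":48,"ysi":23}
After op 3 (replace /jpd 90): {"e":89,"gt":34,"jpd":90,"ra":25,"t":48,"ysi":23}
After op 4 (add /enn 94): {"e":89,"enn":94,"gt":34,"jpd":90,"ra":25,"t":48,"ysi":23}
After op 5 (replace /ra 25): {"e":89,"enn":94,"gt":34,"jpd":90,"ra":25,"t":48,"ysi":23}
After op 6 (add /l 41): {"e":89,"enn":94,"gt":34,"jpd":90,"l":41,"ra":25,"t":48,"ysi":23}
After op 7 (replace /e 66): {"e":66,"enn":94,"gt":34,"jpd":90,"l":41,"ra":25,"t":48,"ysi":23}
After op 8 (remove /jpd): {"e":66,"enn":94,"gt":34,"l":41,"ra":25,"t":48,"ysi":23}
After op 9 (replace /e 96): {"e":96,"enn":94,"gt":34,"l":41,"ra":25,"t":48,"ysi":23}
After op 10 (add /gt 92): {"e":96,"enn":94,"gt":92,"l":41,"ra":25,"t":48,"ysi":23}
After op 11 (replace /t 3): {"e":96,"enn":94,"gt":92,"l":41,"ra":25,"t":3,"ysi":23}
After op 12 (replace /ysi 25): {"e":96,"enn":94,"gt":92,"l":41,"ra":25,"t":3,"ysi":25}
After op 13 (replace /ra 23): {"e":96,"enn":94,"gt":92,"l":41,"ra":23,"t":3,"ysi":25}
After op 14 (remove /ysi): {"e":96,"enn":94,"gt":92,"l":41,"ra":23,"t":3}
After op 15 (add /gt 39): {"e":96,"enn":94,"gt":39,"l":41,"ra":23,"t":3}
After op 16 (replace /gt 24): {"e":96,"enn":94,"gt":24,"l":41,"ra":23,"t":3}
After op 17 (remove /gt): {"e":96,"enn":94,"l":41,"ra":23,"t":3}
After op 18 (add /bjz 12): {"bjz":12,"e":96,"enn":94,"l":41,"ra":23,"t":3}
After op 19 (remove /enn): {"bjz":12,"e":96,"l":41,"ra":23,"t":3}
After op 20 (replace /l 80): {"bjz":12,"e":96,"l":80,"ra":23,"t":3}

Answer: {"bjz":12,"e":96,"l":80,"ra":23,"t":3}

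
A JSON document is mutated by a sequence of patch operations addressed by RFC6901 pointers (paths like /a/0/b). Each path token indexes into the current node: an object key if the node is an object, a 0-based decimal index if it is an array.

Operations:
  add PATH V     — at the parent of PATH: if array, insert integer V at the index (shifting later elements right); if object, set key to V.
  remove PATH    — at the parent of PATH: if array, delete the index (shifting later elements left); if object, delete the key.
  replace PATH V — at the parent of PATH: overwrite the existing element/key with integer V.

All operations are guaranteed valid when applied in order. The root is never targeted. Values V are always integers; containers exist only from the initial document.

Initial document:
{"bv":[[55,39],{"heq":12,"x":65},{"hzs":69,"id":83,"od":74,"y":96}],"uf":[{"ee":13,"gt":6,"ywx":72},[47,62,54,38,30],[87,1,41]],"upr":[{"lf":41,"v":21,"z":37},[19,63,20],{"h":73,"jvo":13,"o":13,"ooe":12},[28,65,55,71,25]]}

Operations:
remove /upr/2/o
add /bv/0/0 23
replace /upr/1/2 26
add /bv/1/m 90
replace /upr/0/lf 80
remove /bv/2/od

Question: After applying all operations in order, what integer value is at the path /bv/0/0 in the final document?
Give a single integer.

After op 1 (remove /upr/2/o): {"bv":[[55,39],{"heq":12,"x":65},{"hzs":69,"id":83,"od":74,"y":96}],"uf":[{"ee":13,"gt":6,"ywx":72},[47,62,54,38,30],[87,1,41]],"upr":[{"lf":41,"v":21,"z":37},[19,63,20],{"h":73,"jvo":13,"ooe":12},[28,65,55,71,25]]}
After op 2 (add /bv/0/0 23): {"bv":[[23,55,39],{"heq":12,"x":65},{"hzs":69,"id":83,"od":74,"y":96}],"uf":[{"ee":13,"gt":6,"ywx":72},[47,62,54,38,30],[87,1,41]],"upr":[{"lf":41,"v":21,"z":37},[19,63,20],{"h":73,"jvo":13,"ooe":12},[28,65,55,71,25]]}
After op 3 (replace /upr/1/2 26): {"bv":[[23,55,39],{"heq":12,"x":65},{"hzs":69,"id":83,"od":74,"y":96}],"uf":[{"ee":13,"gt":6,"ywx":72},[47,62,54,38,30],[87,1,41]],"upr":[{"lf":41,"v":21,"z":37},[19,63,26],{"h":73,"jvo":13,"ooe":12},[28,65,55,71,25]]}
After op 4 (add /bv/1/m 90): {"bv":[[23,55,39],{"heq":12,"m":90,"x":65},{"hzs":69,"id":83,"od":74,"y":96}],"uf":[{"ee":13,"gt":6,"ywx":72},[47,62,54,38,30],[87,1,41]],"upr":[{"lf":41,"v":21,"z":37},[19,63,26],{"h":73,"jvo":13,"ooe":12},[28,65,55,71,25]]}
After op 5 (replace /upr/0/lf 80): {"bv":[[23,55,39],{"heq":12,"m":90,"x":65},{"hzs":69,"id":83,"od":74,"y":96}],"uf":[{"ee":13,"gt":6,"ywx":72},[47,62,54,38,30],[87,1,41]],"upr":[{"lf":80,"v":21,"z":37},[19,63,26],{"h":73,"jvo":13,"ooe":12},[28,65,55,71,25]]}
After op 6 (remove /bv/2/od): {"bv":[[23,55,39],{"heq":12,"m":90,"x":65},{"hzs":69,"id":83,"y":96}],"uf":[{"ee":13,"gt":6,"ywx":72},[47,62,54,38,30],[87,1,41]],"upr":[{"lf":80,"v":21,"z":37},[19,63,26],{"h":73,"jvo":13,"ooe":12},[28,65,55,71,25]]}
Value at /bv/0/0: 23

Answer: 23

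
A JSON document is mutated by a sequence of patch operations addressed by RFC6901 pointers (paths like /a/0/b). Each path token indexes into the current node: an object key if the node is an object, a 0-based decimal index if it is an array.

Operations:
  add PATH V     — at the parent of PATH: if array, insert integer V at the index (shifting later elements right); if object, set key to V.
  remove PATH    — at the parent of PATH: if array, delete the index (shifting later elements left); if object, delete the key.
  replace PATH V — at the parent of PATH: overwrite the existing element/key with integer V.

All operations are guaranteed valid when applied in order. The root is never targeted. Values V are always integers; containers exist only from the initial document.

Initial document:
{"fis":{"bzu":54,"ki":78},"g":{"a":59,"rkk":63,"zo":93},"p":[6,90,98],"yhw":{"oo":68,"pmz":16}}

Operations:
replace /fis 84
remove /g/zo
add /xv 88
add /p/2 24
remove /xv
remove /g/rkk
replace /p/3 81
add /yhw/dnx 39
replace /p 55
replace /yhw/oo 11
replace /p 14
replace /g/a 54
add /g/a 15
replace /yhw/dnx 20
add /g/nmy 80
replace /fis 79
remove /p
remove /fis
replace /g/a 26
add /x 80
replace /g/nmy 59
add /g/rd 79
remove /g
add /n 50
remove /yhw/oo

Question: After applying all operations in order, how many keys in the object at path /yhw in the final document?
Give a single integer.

Answer: 2

Derivation:
After op 1 (replace /fis 84): {"fis":84,"g":{"a":59,"rkk":63,"zo":93},"p":[6,90,98],"yhw":{"oo":68,"pmz":16}}
After op 2 (remove /g/zo): {"fis":84,"g":{"a":59,"rkk":63},"p":[6,90,98],"yhw":{"oo":68,"pmz":16}}
After op 3 (add /xv 88): {"fis":84,"g":{"a":59,"rkk":63},"p":[6,90,98],"xv":88,"yhw":{"oo":68,"pmz":16}}
After op 4 (add /p/2 24): {"fis":84,"g":{"a":59,"rkk":63},"p":[6,90,24,98],"xv":88,"yhw":{"oo":68,"pmz":16}}
After op 5 (remove /xv): {"fis":84,"g":{"a":59,"rkk":63},"p":[6,90,24,98],"yhw":{"oo":68,"pmz":16}}
After op 6 (remove /g/rkk): {"fis":84,"g":{"a":59},"p":[6,90,24,98],"yhw":{"oo":68,"pmz":16}}
After op 7 (replace /p/3 81): {"fis":84,"g":{"a":59},"p":[6,90,24,81],"yhw":{"oo":68,"pmz":16}}
After op 8 (add /yhw/dnx 39): {"fis":84,"g":{"a":59},"p":[6,90,24,81],"yhw":{"dnx":39,"oo":68,"pmz":16}}
After op 9 (replace /p 55): {"fis":84,"g":{"a":59},"p":55,"yhw":{"dnx":39,"oo":68,"pmz":16}}
After op 10 (replace /yhw/oo 11): {"fis":84,"g":{"a":59},"p":55,"yhw":{"dnx":39,"oo":11,"pmz":16}}
After op 11 (replace /p 14): {"fis":84,"g":{"a":59},"p":14,"yhw":{"dnx":39,"oo":11,"pmz":16}}
After op 12 (replace /g/a 54): {"fis":84,"g":{"a":54},"p":14,"yhw":{"dnx":39,"oo":11,"pmz":16}}
After op 13 (add /g/a 15): {"fis":84,"g":{"a":15},"p":14,"yhw":{"dnx":39,"oo":11,"pmz":16}}
After op 14 (replace /yhw/dnx 20): {"fis":84,"g":{"a":15},"p":14,"yhw":{"dnx":20,"oo":11,"pmz":16}}
After op 15 (add /g/nmy 80): {"fis":84,"g":{"a":15,"nmy":80},"p":14,"yhw":{"dnx":20,"oo":11,"pmz":16}}
After op 16 (replace /fis 79): {"fis":79,"g":{"a":15,"nmy":80},"p":14,"yhw":{"dnx":20,"oo":11,"pmz":16}}
After op 17 (remove /p): {"fis":79,"g":{"a":15,"nmy":80},"yhw":{"dnx":20,"oo":11,"pmz":16}}
After op 18 (remove /fis): {"g":{"a":15,"nmy":80},"yhw":{"dnx":20,"oo":11,"pmz":16}}
After op 19 (replace /g/a 26): {"g":{"a":26,"nmy":80},"yhw":{"dnx":20,"oo":11,"pmz":16}}
After op 20 (add /x 80): {"g":{"a":26,"nmy":80},"x":80,"yhw":{"dnx":20,"oo":11,"pmz":16}}
After op 21 (replace /g/nmy 59): {"g":{"a":26,"nmy":59},"x":80,"yhw":{"dnx":20,"oo":11,"pmz":16}}
After op 22 (add /g/rd 79): {"g":{"a":26,"nmy":59,"rd":79},"x":80,"yhw":{"dnx":20,"oo":11,"pmz":16}}
After op 23 (remove /g): {"x":80,"yhw":{"dnx":20,"oo":11,"pmz":16}}
After op 24 (add /n 50): {"n":50,"x":80,"yhw":{"dnx":20,"oo":11,"pmz":16}}
After op 25 (remove /yhw/oo): {"n":50,"x":80,"yhw":{"dnx":20,"pmz":16}}
Size at path /yhw: 2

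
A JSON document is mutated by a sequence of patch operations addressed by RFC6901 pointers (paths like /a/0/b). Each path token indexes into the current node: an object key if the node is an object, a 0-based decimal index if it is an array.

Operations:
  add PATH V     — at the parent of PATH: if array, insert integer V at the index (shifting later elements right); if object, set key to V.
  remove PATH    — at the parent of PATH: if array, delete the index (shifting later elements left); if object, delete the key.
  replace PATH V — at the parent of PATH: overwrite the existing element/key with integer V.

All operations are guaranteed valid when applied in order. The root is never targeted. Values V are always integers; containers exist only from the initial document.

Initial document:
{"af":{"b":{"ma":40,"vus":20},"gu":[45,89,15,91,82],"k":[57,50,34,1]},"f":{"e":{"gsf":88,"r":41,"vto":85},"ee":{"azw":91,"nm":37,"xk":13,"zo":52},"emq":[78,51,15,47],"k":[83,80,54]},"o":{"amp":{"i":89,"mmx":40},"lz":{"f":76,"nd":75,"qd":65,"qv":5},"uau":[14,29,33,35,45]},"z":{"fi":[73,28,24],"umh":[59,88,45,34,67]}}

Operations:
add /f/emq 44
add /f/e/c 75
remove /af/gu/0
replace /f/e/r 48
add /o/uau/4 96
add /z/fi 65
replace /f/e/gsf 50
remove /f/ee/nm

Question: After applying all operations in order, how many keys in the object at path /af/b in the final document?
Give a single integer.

Answer: 2

Derivation:
After op 1 (add /f/emq 44): {"af":{"b":{"ma":40,"vus":20},"gu":[45,89,15,91,82],"k":[57,50,34,1]},"f":{"e":{"gsf":88,"r":41,"vto":85},"ee":{"azw":91,"nm":37,"xk":13,"zo":52},"emq":44,"k":[83,80,54]},"o":{"amp":{"i":89,"mmx":40},"lz":{"f":76,"nd":75,"qd":65,"qv":5},"uau":[14,29,33,35,45]},"z":{"fi":[73,28,24],"umh":[59,88,45,34,67]}}
After op 2 (add /f/e/c 75): {"af":{"b":{"ma":40,"vus":20},"gu":[45,89,15,91,82],"k":[57,50,34,1]},"f":{"e":{"c":75,"gsf":88,"r":41,"vto":85},"ee":{"azw":91,"nm":37,"xk":13,"zo":52},"emq":44,"k":[83,80,54]},"o":{"amp":{"i":89,"mmx":40},"lz":{"f":76,"nd":75,"qd":65,"qv":5},"uau":[14,29,33,35,45]},"z":{"fi":[73,28,24],"umh":[59,88,45,34,67]}}
After op 3 (remove /af/gu/0): {"af":{"b":{"ma":40,"vus":20},"gu":[89,15,91,82],"k":[57,50,34,1]},"f":{"e":{"c":75,"gsf":88,"r":41,"vto":85},"ee":{"azw":91,"nm":37,"xk":13,"zo":52},"emq":44,"k":[83,80,54]},"o":{"amp":{"i":89,"mmx":40},"lz":{"f":76,"nd":75,"qd":65,"qv":5},"uau":[14,29,33,35,45]},"z":{"fi":[73,28,24],"umh":[59,88,45,34,67]}}
After op 4 (replace /f/e/r 48): {"af":{"b":{"ma":40,"vus":20},"gu":[89,15,91,82],"k":[57,50,34,1]},"f":{"e":{"c":75,"gsf":88,"r":48,"vto":85},"ee":{"azw":91,"nm":37,"xk":13,"zo":52},"emq":44,"k":[83,80,54]},"o":{"amp":{"i":89,"mmx":40},"lz":{"f":76,"nd":75,"qd":65,"qv":5},"uau":[14,29,33,35,45]},"z":{"fi":[73,28,24],"umh":[59,88,45,34,67]}}
After op 5 (add /o/uau/4 96): {"af":{"b":{"ma":40,"vus":20},"gu":[89,15,91,82],"k":[57,50,34,1]},"f":{"e":{"c":75,"gsf":88,"r":48,"vto":85},"ee":{"azw":91,"nm":37,"xk":13,"zo":52},"emq":44,"k":[83,80,54]},"o":{"amp":{"i":89,"mmx":40},"lz":{"f":76,"nd":75,"qd":65,"qv":5},"uau":[14,29,33,35,96,45]},"z":{"fi":[73,28,24],"umh":[59,88,45,34,67]}}
After op 6 (add /z/fi 65): {"af":{"b":{"ma":40,"vus":20},"gu":[89,15,91,82],"k":[57,50,34,1]},"f":{"e":{"c":75,"gsf":88,"r":48,"vto":85},"ee":{"azw":91,"nm":37,"xk":13,"zo":52},"emq":44,"k":[83,80,54]},"o":{"amp":{"i":89,"mmx":40},"lz":{"f":76,"nd":75,"qd":65,"qv":5},"uau":[14,29,33,35,96,45]},"z":{"fi":65,"umh":[59,88,45,34,67]}}
After op 7 (replace /f/e/gsf 50): {"af":{"b":{"ma":40,"vus":20},"gu":[89,15,91,82],"k":[57,50,34,1]},"f":{"e":{"c":75,"gsf":50,"r":48,"vto":85},"ee":{"azw":91,"nm":37,"xk":13,"zo":52},"emq":44,"k":[83,80,54]},"o":{"amp":{"i":89,"mmx":40},"lz":{"f":76,"nd":75,"qd":65,"qv":5},"uau":[14,29,33,35,96,45]},"z":{"fi":65,"umh":[59,88,45,34,67]}}
After op 8 (remove /f/ee/nm): {"af":{"b":{"ma":40,"vus":20},"gu":[89,15,91,82],"k":[57,50,34,1]},"f":{"e":{"c":75,"gsf":50,"r":48,"vto":85},"ee":{"azw":91,"xk":13,"zo":52},"emq":44,"k":[83,80,54]},"o":{"amp":{"i":89,"mmx":40},"lz":{"f":76,"nd":75,"qd":65,"qv":5},"uau":[14,29,33,35,96,45]},"z":{"fi":65,"umh":[59,88,45,34,67]}}
Size at path /af/b: 2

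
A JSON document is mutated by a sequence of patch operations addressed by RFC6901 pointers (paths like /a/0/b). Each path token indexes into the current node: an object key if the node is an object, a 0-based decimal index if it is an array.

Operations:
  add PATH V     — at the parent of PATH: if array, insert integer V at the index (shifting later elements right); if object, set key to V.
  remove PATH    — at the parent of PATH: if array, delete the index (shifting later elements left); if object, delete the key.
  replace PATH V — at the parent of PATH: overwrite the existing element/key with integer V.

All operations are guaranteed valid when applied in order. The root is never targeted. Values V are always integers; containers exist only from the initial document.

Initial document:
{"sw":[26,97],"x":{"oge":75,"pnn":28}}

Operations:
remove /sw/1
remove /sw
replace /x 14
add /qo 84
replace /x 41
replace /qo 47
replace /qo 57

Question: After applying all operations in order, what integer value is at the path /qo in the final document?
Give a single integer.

After op 1 (remove /sw/1): {"sw":[26],"x":{"oge":75,"pnn":28}}
After op 2 (remove /sw): {"x":{"oge":75,"pnn":28}}
After op 3 (replace /x 14): {"x":14}
After op 4 (add /qo 84): {"qo":84,"x":14}
After op 5 (replace /x 41): {"qo":84,"x":41}
After op 6 (replace /qo 47): {"qo":47,"x":41}
After op 7 (replace /qo 57): {"qo":57,"x":41}
Value at /qo: 57

Answer: 57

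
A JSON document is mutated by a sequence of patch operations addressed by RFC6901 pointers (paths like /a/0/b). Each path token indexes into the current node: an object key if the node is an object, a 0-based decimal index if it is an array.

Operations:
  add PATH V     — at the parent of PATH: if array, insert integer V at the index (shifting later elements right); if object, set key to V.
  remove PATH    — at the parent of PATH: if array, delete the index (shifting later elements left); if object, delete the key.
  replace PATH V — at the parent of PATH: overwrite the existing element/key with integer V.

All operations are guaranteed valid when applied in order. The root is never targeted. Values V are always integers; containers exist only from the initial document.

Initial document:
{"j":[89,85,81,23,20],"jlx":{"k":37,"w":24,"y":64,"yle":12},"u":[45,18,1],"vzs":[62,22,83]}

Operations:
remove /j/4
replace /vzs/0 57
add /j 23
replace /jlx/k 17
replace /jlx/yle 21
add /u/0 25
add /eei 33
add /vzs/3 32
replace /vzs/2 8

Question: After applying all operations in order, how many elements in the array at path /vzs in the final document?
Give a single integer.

Answer: 4

Derivation:
After op 1 (remove /j/4): {"j":[89,85,81,23],"jlx":{"k":37,"w":24,"y":64,"yle":12},"u":[45,18,1],"vzs":[62,22,83]}
After op 2 (replace /vzs/0 57): {"j":[89,85,81,23],"jlx":{"k":37,"w":24,"y":64,"yle":12},"u":[45,18,1],"vzs":[57,22,83]}
After op 3 (add /j 23): {"j":23,"jlx":{"k":37,"w":24,"y":64,"yle":12},"u":[45,18,1],"vzs":[57,22,83]}
After op 4 (replace /jlx/k 17): {"j":23,"jlx":{"k":17,"w":24,"y":64,"yle":12},"u":[45,18,1],"vzs":[57,22,83]}
After op 5 (replace /jlx/yle 21): {"j":23,"jlx":{"k":17,"w":24,"y":64,"yle":21},"u":[45,18,1],"vzs":[57,22,83]}
After op 6 (add /u/0 25): {"j":23,"jlx":{"k":17,"w":24,"y":64,"yle":21},"u":[25,45,18,1],"vzs":[57,22,83]}
After op 7 (add /eei 33): {"eei":33,"j":23,"jlx":{"k":17,"w":24,"y":64,"yle":21},"u":[25,45,18,1],"vzs":[57,22,83]}
After op 8 (add /vzs/3 32): {"eei":33,"j":23,"jlx":{"k":17,"w":24,"y":64,"yle":21},"u":[25,45,18,1],"vzs":[57,22,83,32]}
After op 9 (replace /vzs/2 8): {"eei":33,"j":23,"jlx":{"k":17,"w":24,"y":64,"yle":21},"u":[25,45,18,1],"vzs":[57,22,8,32]}
Size at path /vzs: 4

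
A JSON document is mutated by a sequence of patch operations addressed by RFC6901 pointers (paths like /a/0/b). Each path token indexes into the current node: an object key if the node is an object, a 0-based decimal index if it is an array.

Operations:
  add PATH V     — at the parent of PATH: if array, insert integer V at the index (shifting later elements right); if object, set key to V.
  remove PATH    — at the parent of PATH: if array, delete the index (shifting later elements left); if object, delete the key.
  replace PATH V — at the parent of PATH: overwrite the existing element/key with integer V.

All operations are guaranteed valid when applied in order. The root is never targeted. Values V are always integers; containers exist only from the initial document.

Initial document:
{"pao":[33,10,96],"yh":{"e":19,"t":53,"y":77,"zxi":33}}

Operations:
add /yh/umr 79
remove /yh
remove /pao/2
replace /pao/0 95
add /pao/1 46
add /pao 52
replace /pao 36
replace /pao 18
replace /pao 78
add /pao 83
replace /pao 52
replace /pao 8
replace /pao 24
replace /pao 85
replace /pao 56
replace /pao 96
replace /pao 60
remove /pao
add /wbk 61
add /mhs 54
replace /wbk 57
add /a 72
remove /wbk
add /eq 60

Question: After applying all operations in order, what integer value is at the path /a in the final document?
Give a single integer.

Answer: 72

Derivation:
After op 1 (add /yh/umr 79): {"pao":[33,10,96],"yh":{"e":19,"t":53,"umr":79,"y":77,"zxi":33}}
After op 2 (remove /yh): {"pao":[33,10,96]}
After op 3 (remove /pao/2): {"pao":[33,10]}
After op 4 (replace /pao/0 95): {"pao":[95,10]}
After op 5 (add /pao/1 46): {"pao":[95,46,10]}
After op 6 (add /pao 52): {"pao":52}
After op 7 (replace /pao 36): {"pao":36}
After op 8 (replace /pao 18): {"pao":18}
After op 9 (replace /pao 78): {"pao":78}
After op 10 (add /pao 83): {"pao":83}
After op 11 (replace /pao 52): {"pao":52}
After op 12 (replace /pao 8): {"pao":8}
After op 13 (replace /pao 24): {"pao":24}
After op 14 (replace /pao 85): {"pao":85}
After op 15 (replace /pao 56): {"pao":56}
After op 16 (replace /pao 96): {"pao":96}
After op 17 (replace /pao 60): {"pao":60}
After op 18 (remove /pao): {}
After op 19 (add /wbk 61): {"wbk":61}
After op 20 (add /mhs 54): {"mhs":54,"wbk":61}
After op 21 (replace /wbk 57): {"mhs":54,"wbk":57}
After op 22 (add /a 72): {"a":72,"mhs":54,"wbk":57}
After op 23 (remove /wbk): {"a":72,"mhs":54}
After op 24 (add /eq 60): {"a":72,"eq":60,"mhs":54}
Value at /a: 72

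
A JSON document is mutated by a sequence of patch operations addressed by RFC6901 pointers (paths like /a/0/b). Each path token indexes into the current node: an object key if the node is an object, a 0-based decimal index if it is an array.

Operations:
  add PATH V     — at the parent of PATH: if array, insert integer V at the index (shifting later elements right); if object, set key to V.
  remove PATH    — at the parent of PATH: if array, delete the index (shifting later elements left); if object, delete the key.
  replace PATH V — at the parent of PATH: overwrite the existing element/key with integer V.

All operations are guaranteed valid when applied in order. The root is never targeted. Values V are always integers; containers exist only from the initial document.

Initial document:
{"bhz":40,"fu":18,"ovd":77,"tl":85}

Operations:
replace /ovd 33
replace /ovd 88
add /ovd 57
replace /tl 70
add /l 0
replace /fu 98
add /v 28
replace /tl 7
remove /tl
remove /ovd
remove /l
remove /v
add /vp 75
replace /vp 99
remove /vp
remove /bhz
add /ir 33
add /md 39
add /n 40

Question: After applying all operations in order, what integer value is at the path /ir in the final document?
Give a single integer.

After op 1 (replace /ovd 33): {"bhz":40,"fu":18,"ovd":33,"tl":85}
After op 2 (replace /ovd 88): {"bhz":40,"fu":18,"ovd":88,"tl":85}
After op 3 (add /ovd 57): {"bhz":40,"fu":18,"ovd":57,"tl":85}
After op 4 (replace /tl 70): {"bhz":40,"fu":18,"ovd":57,"tl":70}
After op 5 (add /l 0): {"bhz":40,"fu":18,"l":0,"ovd":57,"tl":70}
After op 6 (replace /fu 98): {"bhz":40,"fu":98,"l":0,"ovd":57,"tl":70}
After op 7 (add /v 28): {"bhz":40,"fu":98,"l":0,"ovd":57,"tl":70,"v":28}
After op 8 (replace /tl 7): {"bhz":40,"fu":98,"l":0,"ovd":57,"tl":7,"v":28}
After op 9 (remove /tl): {"bhz":40,"fu":98,"l":0,"ovd":57,"v":28}
After op 10 (remove /ovd): {"bhz":40,"fu":98,"l":0,"v":28}
After op 11 (remove /l): {"bhz":40,"fu":98,"v":28}
After op 12 (remove /v): {"bhz":40,"fu":98}
After op 13 (add /vp 75): {"bhz":40,"fu":98,"vp":75}
After op 14 (replace /vp 99): {"bhz":40,"fu":98,"vp":99}
After op 15 (remove /vp): {"bhz":40,"fu":98}
After op 16 (remove /bhz): {"fu":98}
After op 17 (add /ir 33): {"fu":98,"ir":33}
After op 18 (add /md 39): {"fu":98,"ir":33,"md":39}
After op 19 (add /n 40): {"fu":98,"ir":33,"md":39,"n":40}
Value at /ir: 33

Answer: 33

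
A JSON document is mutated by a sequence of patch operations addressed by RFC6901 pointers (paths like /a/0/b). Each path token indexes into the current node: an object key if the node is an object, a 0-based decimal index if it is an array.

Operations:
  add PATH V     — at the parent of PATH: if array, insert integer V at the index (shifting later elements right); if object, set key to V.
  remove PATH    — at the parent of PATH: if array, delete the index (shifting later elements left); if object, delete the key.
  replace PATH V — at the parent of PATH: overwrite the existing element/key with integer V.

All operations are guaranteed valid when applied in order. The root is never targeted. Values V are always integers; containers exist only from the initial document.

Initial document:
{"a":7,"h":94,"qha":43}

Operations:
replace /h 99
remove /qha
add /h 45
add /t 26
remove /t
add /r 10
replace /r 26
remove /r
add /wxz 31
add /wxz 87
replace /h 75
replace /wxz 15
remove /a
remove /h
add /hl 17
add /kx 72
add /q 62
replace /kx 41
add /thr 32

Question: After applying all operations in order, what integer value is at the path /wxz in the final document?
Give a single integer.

Answer: 15

Derivation:
After op 1 (replace /h 99): {"a":7,"h":99,"qha":43}
After op 2 (remove /qha): {"a":7,"h":99}
After op 3 (add /h 45): {"a":7,"h":45}
After op 4 (add /t 26): {"a":7,"h":45,"t":26}
After op 5 (remove /t): {"a":7,"h":45}
After op 6 (add /r 10): {"a":7,"h":45,"r":10}
After op 7 (replace /r 26): {"a":7,"h":45,"r":26}
After op 8 (remove /r): {"a":7,"h":45}
After op 9 (add /wxz 31): {"a":7,"h":45,"wxz":31}
After op 10 (add /wxz 87): {"a":7,"h":45,"wxz":87}
After op 11 (replace /h 75): {"a":7,"h":75,"wxz":87}
After op 12 (replace /wxz 15): {"a":7,"h":75,"wxz":15}
After op 13 (remove /a): {"h":75,"wxz":15}
After op 14 (remove /h): {"wxz":15}
After op 15 (add /hl 17): {"hl":17,"wxz":15}
After op 16 (add /kx 72): {"hl":17,"kx":72,"wxz":15}
After op 17 (add /q 62): {"hl":17,"kx":72,"q":62,"wxz":15}
After op 18 (replace /kx 41): {"hl":17,"kx":41,"q":62,"wxz":15}
After op 19 (add /thr 32): {"hl":17,"kx":41,"q":62,"thr":32,"wxz":15}
Value at /wxz: 15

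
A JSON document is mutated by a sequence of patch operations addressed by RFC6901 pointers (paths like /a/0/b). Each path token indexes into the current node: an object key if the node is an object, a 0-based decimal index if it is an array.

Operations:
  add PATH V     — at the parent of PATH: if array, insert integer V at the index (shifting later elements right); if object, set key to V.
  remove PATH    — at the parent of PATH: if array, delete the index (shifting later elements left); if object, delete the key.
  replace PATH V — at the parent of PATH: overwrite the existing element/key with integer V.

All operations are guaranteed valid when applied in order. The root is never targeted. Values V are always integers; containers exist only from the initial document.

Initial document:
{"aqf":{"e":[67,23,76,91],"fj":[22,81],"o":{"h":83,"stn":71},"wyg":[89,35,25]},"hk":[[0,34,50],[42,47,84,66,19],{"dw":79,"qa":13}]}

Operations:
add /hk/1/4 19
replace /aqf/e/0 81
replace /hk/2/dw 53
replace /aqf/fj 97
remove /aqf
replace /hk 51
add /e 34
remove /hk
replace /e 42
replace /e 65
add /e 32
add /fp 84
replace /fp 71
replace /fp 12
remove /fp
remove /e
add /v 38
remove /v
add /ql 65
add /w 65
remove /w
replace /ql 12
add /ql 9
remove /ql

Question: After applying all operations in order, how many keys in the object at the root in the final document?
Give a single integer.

After op 1 (add /hk/1/4 19): {"aqf":{"e":[67,23,76,91],"fj":[22,81],"o":{"h":83,"stn":71},"wyg":[89,35,25]},"hk":[[0,34,50],[42,47,84,66,19,19],{"dw":79,"qa":13}]}
After op 2 (replace /aqf/e/0 81): {"aqf":{"e":[81,23,76,91],"fj":[22,81],"o":{"h":83,"stn":71},"wyg":[89,35,25]},"hk":[[0,34,50],[42,47,84,66,19,19],{"dw":79,"qa":13}]}
After op 3 (replace /hk/2/dw 53): {"aqf":{"e":[81,23,76,91],"fj":[22,81],"o":{"h":83,"stn":71},"wyg":[89,35,25]},"hk":[[0,34,50],[42,47,84,66,19,19],{"dw":53,"qa":13}]}
After op 4 (replace /aqf/fj 97): {"aqf":{"e":[81,23,76,91],"fj":97,"o":{"h":83,"stn":71},"wyg":[89,35,25]},"hk":[[0,34,50],[42,47,84,66,19,19],{"dw":53,"qa":13}]}
After op 5 (remove /aqf): {"hk":[[0,34,50],[42,47,84,66,19,19],{"dw":53,"qa":13}]}
After op 6 (replace /hk 51): {"hk":51}
After op 7 (add /e 34): {"e":34,"hk":51}
After op 8 (remove /hk): {"e":34}
After op 9 (replace /e 42): {"e":42}
After op 10 (replace /e 65): {"e":65}
After op 11 (add /e 32): {"e":32}
After op 12 (add /fp 84): {"e":32,"fp":84}
After op 13 (replace /fp 71): {"e":32,"fp":71}
After op 14 (replace /fp 12): {"e":32,"fp":12}
After op 15 (remove /fp): {"e":32}
After op 16 (remove /e): {}
After op 17 (add /v 38): {"v":38}
After op 18 (remove /v): {}
After op 19 (add /ql 65): {"ql":65}
After op 20 (add /w 65): {"ql":65,"w":65}
After op 21 (remove /w): {"ql":65}
After op 22 (replace /ql 12): {"ql":12}
After op 23 (add /ql 9): {"ql":9}
After op 24 (remove /ql): {}
Size at the root: 0

Answer: 0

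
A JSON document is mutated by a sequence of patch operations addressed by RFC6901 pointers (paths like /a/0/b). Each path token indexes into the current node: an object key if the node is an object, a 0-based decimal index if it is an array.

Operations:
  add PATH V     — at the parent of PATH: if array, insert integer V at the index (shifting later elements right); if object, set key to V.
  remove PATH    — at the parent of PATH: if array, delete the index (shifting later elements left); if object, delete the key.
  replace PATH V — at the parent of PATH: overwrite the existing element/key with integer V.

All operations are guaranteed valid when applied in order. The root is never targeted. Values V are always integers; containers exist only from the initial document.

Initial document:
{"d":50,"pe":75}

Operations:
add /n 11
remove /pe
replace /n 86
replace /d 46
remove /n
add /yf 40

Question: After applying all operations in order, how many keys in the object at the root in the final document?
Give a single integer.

After op 1 (add /n 11): {"d":50,"n":11,"pe":75}
After op 2 (remove /pe): {"d":50,"n":11}
After op 3 (replace /n 86): {"d":50,"n":86}
After op 4 (replace /d 46): {"d":46,"n":86}
After op 5 (remove /n): {"d":46}
After op 6 (add /yf 40): {"d":46,"yf":40}
Size at the root: 2

Answer: 2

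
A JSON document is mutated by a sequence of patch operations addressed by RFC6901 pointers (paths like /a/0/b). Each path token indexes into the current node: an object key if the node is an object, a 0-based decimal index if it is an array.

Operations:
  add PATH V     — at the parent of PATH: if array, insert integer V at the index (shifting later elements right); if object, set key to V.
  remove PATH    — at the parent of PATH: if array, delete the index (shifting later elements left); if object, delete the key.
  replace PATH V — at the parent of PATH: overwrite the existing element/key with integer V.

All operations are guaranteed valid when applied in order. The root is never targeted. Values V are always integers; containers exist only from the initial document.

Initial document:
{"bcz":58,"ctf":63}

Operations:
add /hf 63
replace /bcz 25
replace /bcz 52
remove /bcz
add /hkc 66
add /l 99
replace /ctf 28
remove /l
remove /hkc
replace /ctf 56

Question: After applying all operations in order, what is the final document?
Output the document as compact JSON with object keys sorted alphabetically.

Answer: {"ctf":56,"hf":63}

Derivation:
After op 1 (add /hf 63): {"bcz":58,"ctf":63,"hf":63}
After op 2 (replace /bcz 25): {"bcz":25,"ctf":63,"hf":63}
After op 3 (replace /bcz 52): {"bcz":52,"ctf":63,"hf":63}
After op 4 (remove /bcz): {"ctf":63,"hf":63}
After op 5 (add /hkc 66): {"ctf":63,"hf":63,"hkc":66}
After op 6 (add /l 99): {"ctf":63,"hf":63,"hkc":66,"l":99}
After op 7 (replace /ctf 28): {"ctf":28,"hf":63,"hkc":66,"l":99}
After op 8 (remove /l): {"ctf":28,"hf":63,"hkc":66}
After op 9 (remove /hkc): {"ctf":28,"hf":63}
After op 10 (replace /ctf 56): {"ctf":56,"hf":63}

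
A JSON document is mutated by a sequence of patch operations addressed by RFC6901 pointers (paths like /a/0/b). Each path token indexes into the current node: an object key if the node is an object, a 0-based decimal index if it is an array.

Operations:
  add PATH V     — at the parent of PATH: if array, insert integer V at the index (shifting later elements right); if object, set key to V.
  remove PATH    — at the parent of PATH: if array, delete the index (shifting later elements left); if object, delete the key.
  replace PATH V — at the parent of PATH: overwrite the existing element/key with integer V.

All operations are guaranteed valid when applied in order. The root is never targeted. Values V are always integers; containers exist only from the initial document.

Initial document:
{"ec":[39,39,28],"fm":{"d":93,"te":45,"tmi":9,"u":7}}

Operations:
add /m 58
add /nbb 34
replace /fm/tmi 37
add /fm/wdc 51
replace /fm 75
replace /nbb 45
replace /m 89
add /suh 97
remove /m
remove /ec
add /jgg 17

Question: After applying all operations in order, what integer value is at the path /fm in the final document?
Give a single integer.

After op 1 (add /m 58): {"ec":[39,39,28],"fm":{"d":93,"te":45,"tmi":9,"u":7},"m":58}
After op 2 (add /nbb 34): {"ec":[39,39,28],"fm":{"d":93,"te":45,"tmi":9,"u":7},"m":58,"nbb":34}
After op 3 (replace /fm/tmi 37): {"ec":[39,39,28],"fm":{"d":93,"te":45,"tmi":37,"u":7},"m":58,"nbb":34}
After op 4 (add /fm/wdc 51): {"ec":[39,39,28],"fm":{"d":93,"te":45,"tmi":37,"u":7,"wdc":51},"m":58,"nbb":34}
After op 5 (replace /fm 75): {"ec":[39,39,28],"fm":75,"m":58,"nbb":34}
After op 6 (replace /nbb 45): {"ec":[39,39,28],"fm":75,"m":58,"nbb":45}
After op 7 (replace /m 89): {"ec":[39,39,28],"fm":75,"m":89,"nbb":45}
After op 8 (add /suh 97): {"ec":[39,39,28],"fm":75,"m":89,"nbb":45,"suh":97}
After op 9 (remove /m): {"ec":[39,39,28],"fm":75,"nbb":45,"suh":97}
After op 10 (remove /ec): {"fm":75,"nbb":45,"suh":97}
After op 11 (add /jgg 17): {"fm":75,"jgg":17,"nbb":45,"suh":97}
Value at /fm: 75

Answer: 75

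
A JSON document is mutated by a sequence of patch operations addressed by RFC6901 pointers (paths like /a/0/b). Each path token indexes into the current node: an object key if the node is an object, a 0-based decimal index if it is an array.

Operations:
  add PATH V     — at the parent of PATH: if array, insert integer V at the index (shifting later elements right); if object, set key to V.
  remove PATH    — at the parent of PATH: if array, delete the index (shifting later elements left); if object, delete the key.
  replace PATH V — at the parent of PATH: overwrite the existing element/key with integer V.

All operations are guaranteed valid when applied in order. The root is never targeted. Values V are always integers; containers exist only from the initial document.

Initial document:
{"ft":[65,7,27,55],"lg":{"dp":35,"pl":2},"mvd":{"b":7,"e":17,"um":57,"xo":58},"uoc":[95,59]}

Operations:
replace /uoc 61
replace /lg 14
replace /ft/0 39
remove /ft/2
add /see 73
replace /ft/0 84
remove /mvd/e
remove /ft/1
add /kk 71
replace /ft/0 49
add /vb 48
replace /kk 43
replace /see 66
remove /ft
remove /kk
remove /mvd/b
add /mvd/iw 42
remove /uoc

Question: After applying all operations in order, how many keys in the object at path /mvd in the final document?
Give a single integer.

Answer: 3

Derivation:
After op 1 (replace /uoc 61): {"ft":[65,7,27,55],"lg":{"dp":35,"pl":2},"mvd":{"b":7,"e":17,"um":57,"xo":58},"uoc":61}
After op 2 (replace /lg 14): {"ft":[65,7,27,55],"lg":14,"mvd":{"b":7,"e":17,"um":57,"xo":58},"uoc":61}
After op 3 (replace /ft/0 39): {"ft":[39,7,27,55],"lg":14,"mvd":{"b":7,"e":17,"um":57,"xo":58},"uoc":61}
After op 4 (remove /ft/2): {"ft":[39,7,55],"lg":14,"mvd":{"b":7,"e":17,"um":57,"xo":58},"uoc":61}
After op 5 (add /see 73): {"ft":[39,7,55],"lg":14,"mvd":{"b":7,"e":17,"um":57,"xo":58},"see":73,"uoc":61}
After op 6 (replace /ft/0 84): {"ft":[84,7,55],"lg":14,"mvd":{"b":7,"e":17,"um":57,"xo":58},"see":73,"uoc":61}
After op 7 (remove /mvd/e): {"ft":[84,7,55],"lg":14,"mvd":{"b":7,"um":57,"xo":58},"see":73,"uoc":61}
After op 8 (remove /ft/1): {"ft":[84,55],"lg":14,"mvd":{"b":7,"um":57,"xo":58},"see":73,"uoc":61}
After op 9 (add /kk 71): {"ft":[84,55],"kk":71,"lg":14,"mvd":{"b":7,"um":57,"xo":58},"see":73,"uoc":61}
After op 10 (replace /ft/0 49): {"ft":[49,55],"kk":71,"lg":14,"mvd":{"b":7,"um":57,"xo":58},"see":73,"uoc":61}
After op 11 (add /vb 48): {"ft":[49,55],"kk":71,"lg":14,"mvd":{"b":7,"um":57,"xo":58},"see":73,"uoc":61,"vb":48}
After op 12 (replace /kk 43): {"ft":[49,55],"kk":43,"lg":14,"mvd":{"b":7,"um":57,"xo":58},"see":73,"uoc":61,"vb":48}
After op 13 (replace /see 66): {"ft":[49,55],"kk":43,"lg":14,"mvd":{"b":7,"um":57,"xo":58},"see":66,"uoc":61,"vb":48}
After op 14 (remove /ft): {"kk":43,"lg":14,"mvd":{"b":7,"um":57,"xo":58},"see":66,"uoc":61,"vb":48}
After op 15 (remove /kk): {"lg":14,"mvd":{"b":7,"um":57,"xo":58},"see":66,"uoc":61,"vb":48}
After op 16 (remove /mvd/b): {"lg":14,"mvd":{"um":57,"xo":58},"see":66,"uoc":61,"vb":48}
After op 17 (add /mvd/iw 42): {"lg":14,"mvd":{"iw":42,"um":57,"xo":58},"see":66,"uoc":61,"vb":48}
After op 18 (remove /uoc): {"lg":14,"mvd":{"iw":42,"um":57,"xo":58},"see":66,"vb":48}
Size at path /mvd: 3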